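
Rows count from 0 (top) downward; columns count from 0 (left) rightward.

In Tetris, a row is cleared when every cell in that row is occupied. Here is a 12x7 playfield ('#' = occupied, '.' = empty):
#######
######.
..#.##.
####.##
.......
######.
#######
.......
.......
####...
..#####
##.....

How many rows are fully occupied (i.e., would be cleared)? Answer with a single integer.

Answer: 2

Derivation:
Check each row:
  row 0: 0 empty cells -> FULL (clear)
  row 1: 1 empty cell -> not full
  row 2: 4 empty cells -> not full
  row 3: 1 empty cell -> not full
  row 4: 7 empty cells -> not full
  row 5: 1 empty cell -> not full
  row 6: 0 empty cells -> FULL (clear)
  row 7: 7 empty cells -> not full
  row 8: 7 empty cells -> not full
  row 9: 3 empty cells -> not full
  row 10: 2 empty cells -> not full
  row 11: 5 empty cells -> not full
Total rows cleared: 2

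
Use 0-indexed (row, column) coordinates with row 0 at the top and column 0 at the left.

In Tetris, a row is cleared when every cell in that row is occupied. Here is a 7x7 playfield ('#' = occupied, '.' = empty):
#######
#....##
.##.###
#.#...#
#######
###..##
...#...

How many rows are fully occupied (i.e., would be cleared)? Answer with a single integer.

Answer: 2

Derivation:
Check each row:
  row 0: 0 empty cells -> FULL (clear)
  row 1: 4 empty cells -> not full
  row 2: 2 empty cells -> not full
  row 3: 4 empty cells -> not full
  row 4: 0 empty cells -> FULL (clear)
  row 5: 2 empty cells -> not full
  row 6: 6 empty cells -> not full
Total rows cleared: 2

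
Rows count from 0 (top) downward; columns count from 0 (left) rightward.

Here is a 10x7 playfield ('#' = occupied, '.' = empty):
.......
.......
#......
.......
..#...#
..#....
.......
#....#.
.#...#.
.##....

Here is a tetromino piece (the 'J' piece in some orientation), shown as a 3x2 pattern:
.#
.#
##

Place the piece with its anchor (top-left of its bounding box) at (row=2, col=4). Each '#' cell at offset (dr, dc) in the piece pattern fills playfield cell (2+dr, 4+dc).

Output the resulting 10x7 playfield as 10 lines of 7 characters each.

Answer: .......
.......
#....#.
.....#.
..#.###
..#....
.......
#....#.
.#...#.
.##....

Derivation:
Fill (2+0,4+1) = (2,5)
Fill (2+1,4+1) = (3,5)
Fill (2+2,4+0) = (4,4)
Fill (2+2,4+1) = (4,5)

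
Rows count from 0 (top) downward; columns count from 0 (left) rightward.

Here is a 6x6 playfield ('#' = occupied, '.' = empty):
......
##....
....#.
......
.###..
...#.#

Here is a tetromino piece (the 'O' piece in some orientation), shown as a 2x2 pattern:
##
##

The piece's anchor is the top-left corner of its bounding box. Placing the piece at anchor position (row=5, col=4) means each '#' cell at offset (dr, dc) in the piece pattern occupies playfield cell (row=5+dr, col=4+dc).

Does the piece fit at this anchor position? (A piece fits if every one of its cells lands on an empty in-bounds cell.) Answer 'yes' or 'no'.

Answer: no

Derivation:
Check each piece cell at anchor (5, 4):
  offset (0,0) -> (5,4): empty -> OK
  offset (0,1) -> (5,5): occupied ('#') -> FAIL
  offset (1,0) -> (6,4): out of bounds -> FAIL
  offset (1,1) -> (6,5): out of bounds -> FAIL
All cells valid: no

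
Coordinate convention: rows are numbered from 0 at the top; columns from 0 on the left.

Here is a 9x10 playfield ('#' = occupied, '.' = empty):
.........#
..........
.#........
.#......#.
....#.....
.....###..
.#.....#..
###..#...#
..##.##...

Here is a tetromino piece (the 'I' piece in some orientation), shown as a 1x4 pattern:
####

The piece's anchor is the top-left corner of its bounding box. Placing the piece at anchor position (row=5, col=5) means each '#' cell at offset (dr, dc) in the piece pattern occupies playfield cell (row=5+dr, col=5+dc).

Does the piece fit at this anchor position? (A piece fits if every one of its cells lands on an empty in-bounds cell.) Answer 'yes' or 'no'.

Check each piece cell at anchor (5, 5):
  offset (0,0) -> (5,5): occupied ('#') -> FAIL
  offset (0,1) -> (5,6): occupied ('#') -> FAIL
  offset (0,2) -> (5,7): occupied ('#') -> FAIL
  offset (0,3) -> (5,8): empty -> OK
All cells valid: no

Answer: no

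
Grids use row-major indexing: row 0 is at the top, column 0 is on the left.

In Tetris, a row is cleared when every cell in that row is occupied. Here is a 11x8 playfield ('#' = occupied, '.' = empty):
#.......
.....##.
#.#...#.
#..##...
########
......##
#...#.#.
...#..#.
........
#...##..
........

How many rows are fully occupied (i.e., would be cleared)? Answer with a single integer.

Check each row:
  row 0: 7 empty cells -> not full
  row 1: 6 empty cells -> not full
  row 2: 5 empty cells -> not full
  row 3: 5 empty cells -> not full
  row 4: 0 empty cells -> FULL (clear)
  row 5: 6 empty cells -> not full
  row 6: 5 empty cells -> not full
  row 7: 6 empty cells -> not full
  row 8: 8 empty cells -> not full
  row 9: 5 empty cells -> not full
  row 10: 8 empty cells -> not full
Total rows cleared: 1

Answer: 1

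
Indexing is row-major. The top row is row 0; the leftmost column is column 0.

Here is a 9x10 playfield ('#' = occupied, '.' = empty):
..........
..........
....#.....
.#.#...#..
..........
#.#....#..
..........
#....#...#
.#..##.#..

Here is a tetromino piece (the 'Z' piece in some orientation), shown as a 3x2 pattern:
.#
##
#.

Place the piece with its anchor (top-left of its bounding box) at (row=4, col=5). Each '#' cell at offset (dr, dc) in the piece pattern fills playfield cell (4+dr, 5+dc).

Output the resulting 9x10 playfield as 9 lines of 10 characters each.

Fill (4+0,5+1) = (4,6)
Fill (4+1,5+0) = (5,5)
Fill (4+1,5+1) = (5,6)
Fill (4+2,5+0) = (6,5)

Answer: ..........
..........
....#.....
.#.#...#..
......#...
#.#..###..
.....#....
#....#...#
.#..##.#..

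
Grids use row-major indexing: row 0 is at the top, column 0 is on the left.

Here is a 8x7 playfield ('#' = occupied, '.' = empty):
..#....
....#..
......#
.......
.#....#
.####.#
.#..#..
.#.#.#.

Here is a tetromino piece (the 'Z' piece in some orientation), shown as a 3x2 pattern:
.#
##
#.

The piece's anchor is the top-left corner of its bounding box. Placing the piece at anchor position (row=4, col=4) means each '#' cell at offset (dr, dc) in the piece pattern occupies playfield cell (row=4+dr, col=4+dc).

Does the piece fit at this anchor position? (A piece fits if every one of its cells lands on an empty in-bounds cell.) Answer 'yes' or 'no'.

Answer: no

Derivation:
Check each piece cell at anchor (4, 4):
  offset (0,1) -> (4,5): empty -> OK
  offset (1,0) -> (5,4): occupied ('#') -> FAIL
  offset (1,1) -> (5,5): empty -> OK
  offset (2,0) -> (6,4): occupied ('#') -> FAIL
All cells valid: no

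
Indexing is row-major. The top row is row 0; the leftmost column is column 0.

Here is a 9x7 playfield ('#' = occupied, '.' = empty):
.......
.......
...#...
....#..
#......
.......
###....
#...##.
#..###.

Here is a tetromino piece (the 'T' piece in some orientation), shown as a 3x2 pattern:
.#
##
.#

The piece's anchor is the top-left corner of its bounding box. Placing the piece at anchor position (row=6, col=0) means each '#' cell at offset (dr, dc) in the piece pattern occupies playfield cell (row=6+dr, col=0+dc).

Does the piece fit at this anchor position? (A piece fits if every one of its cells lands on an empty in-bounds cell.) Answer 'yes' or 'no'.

Answer: no

Derivation:
Check each piece cell at anchor (6, 0):
  offset (0,1) -> (6,1): occupied ('#') -> FAIL
  offset (1,0) -> (7,0): occupied ('#') -> FAIL
  offset (1,1) -> (7,1): empty -> OK
  offset (2,1) -> (8,1): empty -> OK
All cells valid: no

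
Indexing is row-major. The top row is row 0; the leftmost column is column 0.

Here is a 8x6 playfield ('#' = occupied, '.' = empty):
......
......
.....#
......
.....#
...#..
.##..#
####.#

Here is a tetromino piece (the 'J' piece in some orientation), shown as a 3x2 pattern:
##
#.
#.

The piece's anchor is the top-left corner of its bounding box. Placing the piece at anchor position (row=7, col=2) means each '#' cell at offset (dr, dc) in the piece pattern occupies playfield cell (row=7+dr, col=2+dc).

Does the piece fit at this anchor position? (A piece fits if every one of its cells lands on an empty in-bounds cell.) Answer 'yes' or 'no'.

Check each piece cell at anchor (7, 2):
  offset (0,0) -> (7,2): occupied ('#') -> FAIL
  offset (0,1) -> (7,3): occupied ('#') -> FAIL
  offset (1,0) -> (8,2): out of bounds -> FAIL
  offset (2,0) -> (9,2): out of bounds -> FAIL
All cells valid: no

Answer: no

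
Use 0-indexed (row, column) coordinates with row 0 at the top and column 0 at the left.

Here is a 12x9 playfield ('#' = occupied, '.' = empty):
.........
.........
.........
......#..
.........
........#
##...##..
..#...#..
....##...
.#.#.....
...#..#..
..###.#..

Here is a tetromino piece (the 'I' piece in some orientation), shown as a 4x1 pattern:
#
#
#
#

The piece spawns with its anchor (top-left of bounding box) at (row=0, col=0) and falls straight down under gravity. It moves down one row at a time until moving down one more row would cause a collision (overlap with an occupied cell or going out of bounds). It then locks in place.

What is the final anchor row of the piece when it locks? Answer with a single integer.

Answer: 2

Derivation:
Spawn at (row=0, col=0). Try each row:
  row 0: fits
  row 1: fits
  row 2: fits
  row 3: blocked -> lock at row 2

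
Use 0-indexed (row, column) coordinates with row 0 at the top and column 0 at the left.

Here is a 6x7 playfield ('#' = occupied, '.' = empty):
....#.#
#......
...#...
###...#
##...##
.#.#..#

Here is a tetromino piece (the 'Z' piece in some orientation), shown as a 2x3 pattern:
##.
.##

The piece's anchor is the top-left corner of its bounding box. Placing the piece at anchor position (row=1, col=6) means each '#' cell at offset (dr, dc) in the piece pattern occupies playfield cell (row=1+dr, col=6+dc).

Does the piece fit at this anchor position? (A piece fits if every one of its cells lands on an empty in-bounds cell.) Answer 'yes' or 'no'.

Answer: no

Derivation:
Check each piece cell at anchor (1, 6):
  offset (0,0) -> (1,6): empty -> OK
  offset (0,1) -> (1,7): out of bounds -> FAIL
  offset (1,1) -> (2,7): out of bounds -> FAIL
  offset (1,2) -> (2,8): out of bounds -> FAIL
All cells valid: no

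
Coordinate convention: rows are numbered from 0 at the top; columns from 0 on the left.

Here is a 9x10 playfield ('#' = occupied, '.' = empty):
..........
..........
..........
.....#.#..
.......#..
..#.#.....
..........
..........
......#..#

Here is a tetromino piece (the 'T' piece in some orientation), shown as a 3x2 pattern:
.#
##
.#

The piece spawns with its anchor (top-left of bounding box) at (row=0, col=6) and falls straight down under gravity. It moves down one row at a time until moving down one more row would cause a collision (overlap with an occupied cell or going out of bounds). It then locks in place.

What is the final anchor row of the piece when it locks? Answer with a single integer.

Answer: 0

Derivation:
Spawn at (row=0, col=6). Try each row:
  row 0: fits
  row 1: blocked -> lock at row 0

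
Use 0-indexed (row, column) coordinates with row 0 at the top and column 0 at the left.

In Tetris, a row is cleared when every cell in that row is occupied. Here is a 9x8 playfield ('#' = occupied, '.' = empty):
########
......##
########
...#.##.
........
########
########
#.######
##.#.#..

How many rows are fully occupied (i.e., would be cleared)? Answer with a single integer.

Answer: 4

Derivation:
Check each row:
  row 0: 0 empty cells -> FULL (clear)
  row 1: 6 empty cells -> not full
  row 2: 0 empty cells -> FULL (clear)
  row 3: 5 empty cells -> not full
  row 4: 8 empty cells -> not full
  row 5: 0 empty cells -> FULL (clear)
  row 6: 0 empty cells -> FULL (clear)
  row 7: 1 empty cell -> not full
  row 8: 4 empty cells -> not full
Total rows cleared: 4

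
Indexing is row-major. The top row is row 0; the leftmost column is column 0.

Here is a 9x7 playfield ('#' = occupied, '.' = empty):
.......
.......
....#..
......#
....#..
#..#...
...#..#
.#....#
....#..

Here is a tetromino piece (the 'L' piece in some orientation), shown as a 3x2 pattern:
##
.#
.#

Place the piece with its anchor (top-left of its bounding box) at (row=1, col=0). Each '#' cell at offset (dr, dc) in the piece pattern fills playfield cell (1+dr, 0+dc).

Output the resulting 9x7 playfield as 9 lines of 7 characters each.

Fill (1+0,0+0) = (1,0)
Fill (1+0,0+1) = (1,1)
Fill (1+1,0+1) = (2,1)
Fill (1+2,0+1) = (3,1)

Answer: .......
##.....
.#..#..
.#....#
....#..
#..#...
...#..#
.#....#
....#..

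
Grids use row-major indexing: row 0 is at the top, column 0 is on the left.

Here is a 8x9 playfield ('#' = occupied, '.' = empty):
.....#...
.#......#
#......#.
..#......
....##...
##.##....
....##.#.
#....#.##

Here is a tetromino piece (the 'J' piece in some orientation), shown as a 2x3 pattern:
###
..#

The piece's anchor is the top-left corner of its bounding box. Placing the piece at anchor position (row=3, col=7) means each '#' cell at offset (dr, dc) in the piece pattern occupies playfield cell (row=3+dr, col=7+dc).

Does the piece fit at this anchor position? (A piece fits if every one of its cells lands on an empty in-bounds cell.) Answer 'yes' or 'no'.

Check each piece cell at anchor (3, 7):
  offset (0,0) -> (3,7): empty -> OK
  offset (0,1) -> (3,8): empty -> OK
  offset (0,2) -> (3,9): out of bounds -> FAIL
  offset (1,2) -> (4,9): out of bounds -> FAIL
All cells valid: no

Answer: no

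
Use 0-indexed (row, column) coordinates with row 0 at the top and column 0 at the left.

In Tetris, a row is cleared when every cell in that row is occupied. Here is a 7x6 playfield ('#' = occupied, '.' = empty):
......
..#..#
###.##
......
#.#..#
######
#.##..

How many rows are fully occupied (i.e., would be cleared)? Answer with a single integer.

Check each row:
  row 0: 6 empty cells -> not full
  row 1: 4 empty cells -> not full
  row 2: 1 empty cell -> not full
  row 3: 6 empty cells -> not full
  row 4: 3 empty cells -> not full
  row 5: 0 empty cells -> FULL (clear)
  row 6: 3 empty cells -> not full
Total rows cleared: 1

Answer: 1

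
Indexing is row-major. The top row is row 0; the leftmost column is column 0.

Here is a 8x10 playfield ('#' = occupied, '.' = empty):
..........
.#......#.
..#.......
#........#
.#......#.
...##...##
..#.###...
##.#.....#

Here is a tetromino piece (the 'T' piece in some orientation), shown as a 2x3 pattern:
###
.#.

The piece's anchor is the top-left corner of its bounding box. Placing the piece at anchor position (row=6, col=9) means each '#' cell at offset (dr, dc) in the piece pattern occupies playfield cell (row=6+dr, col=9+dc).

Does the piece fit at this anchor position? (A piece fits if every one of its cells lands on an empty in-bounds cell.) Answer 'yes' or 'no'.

Answer: no

Derivation:
Check each piece cell at anchor (6, 9):
  offset (0,0) -> (6,9): empty -> OK
  offset (0,1) -> (6,10): out of bounds -> FAIL
  offset (0,2) -> (6,11): out of bounds -> FAIL
  offset (1,1) -> (7,10): out of bounds -> FAIL
All cells valid: no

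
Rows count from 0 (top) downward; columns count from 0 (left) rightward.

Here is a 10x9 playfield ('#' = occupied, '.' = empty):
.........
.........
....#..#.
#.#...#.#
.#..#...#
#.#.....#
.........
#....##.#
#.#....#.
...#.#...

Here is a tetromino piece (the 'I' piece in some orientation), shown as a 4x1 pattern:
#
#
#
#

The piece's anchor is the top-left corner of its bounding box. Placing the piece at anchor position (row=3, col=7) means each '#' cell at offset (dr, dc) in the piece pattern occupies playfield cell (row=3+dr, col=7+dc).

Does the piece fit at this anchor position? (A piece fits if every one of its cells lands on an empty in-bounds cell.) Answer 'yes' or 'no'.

Check each piece cell at anchor (3, 7):
  offset (0,0) -> (3,7): empty -> OK
  offset (1,0) -> (4,7): empty -> OK
  offset (2,0) -> (5,7): empty -> OK
  offset (3,0) -> (6,7): empty -> OK
All cells valid: yes

Answer: yes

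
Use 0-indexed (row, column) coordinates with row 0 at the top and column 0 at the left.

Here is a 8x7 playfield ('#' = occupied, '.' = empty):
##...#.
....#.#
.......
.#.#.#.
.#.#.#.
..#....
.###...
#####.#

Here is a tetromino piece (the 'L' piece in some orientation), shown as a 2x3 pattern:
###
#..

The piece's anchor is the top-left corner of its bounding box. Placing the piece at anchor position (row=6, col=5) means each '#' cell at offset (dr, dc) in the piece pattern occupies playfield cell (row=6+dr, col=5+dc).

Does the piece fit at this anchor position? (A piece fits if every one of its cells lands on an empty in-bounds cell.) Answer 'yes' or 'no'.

Check each piece cell at anchor (6, 5):
  offset (0,0) -> (6,5): empty -> OK
  offset (0,1) -> (6,6): empty -> OK
  offset (0,2) -> (6,7): out of bounds -> FAIL
  offset (1,0) -> (7,5): empty -> OK
All cells valid: no

Answer: no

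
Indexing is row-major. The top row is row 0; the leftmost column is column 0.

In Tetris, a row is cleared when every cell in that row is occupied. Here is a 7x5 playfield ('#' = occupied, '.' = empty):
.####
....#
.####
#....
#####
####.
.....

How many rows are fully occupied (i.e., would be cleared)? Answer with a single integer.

Check each row:
  row 0: 1 empty cell -> not full
  row 1: 4 empty cells -> not full
  row 2: 1 empty cell -> not full
  row 3: 4 empty cells -> not full
  row 4: 0 empty cells -> FULL (clear)
  row 5: 1 empty cell -> not full
  row 6: 5 empty cells -> not full
Total rows cleared: 1

Answer: 1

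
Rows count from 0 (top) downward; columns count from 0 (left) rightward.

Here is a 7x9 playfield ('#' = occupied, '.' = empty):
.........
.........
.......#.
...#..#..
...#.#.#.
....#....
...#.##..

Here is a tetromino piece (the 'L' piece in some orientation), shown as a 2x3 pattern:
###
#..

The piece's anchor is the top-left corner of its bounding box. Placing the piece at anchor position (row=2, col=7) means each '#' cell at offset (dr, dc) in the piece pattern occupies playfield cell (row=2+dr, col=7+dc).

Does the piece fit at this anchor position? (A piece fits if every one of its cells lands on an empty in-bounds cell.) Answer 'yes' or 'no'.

Answer: no

Derivation:
Check each piece cell at anchor (2, 7):
  offset (0,0) -> (2,7): occupied ('#') -> FAIL
  offset (0,1) -> (2,8): empty -> OK
  offset (0,2) -> (2,9): out of bounds -> FAIL
  offset (1,0) -> (3,7): empty -> OK
All cells valid: no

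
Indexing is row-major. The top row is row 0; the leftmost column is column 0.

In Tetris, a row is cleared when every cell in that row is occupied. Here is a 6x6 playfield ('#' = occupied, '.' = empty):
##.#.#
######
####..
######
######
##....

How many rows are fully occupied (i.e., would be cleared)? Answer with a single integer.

Answer: 3

Derivation:
Check each row:
  row 0: 2 empty cells -> not full
  row 1: 0 empty cells -> FULL (clear)
  row 2: 2 empty cells -> not full
  row 3: 0 empty cells -> FULL (clear)
  row 4: 0 empty cells -> FULL (clear)
  row 5: 4 empty cells -> not full
Total rows cleared: 3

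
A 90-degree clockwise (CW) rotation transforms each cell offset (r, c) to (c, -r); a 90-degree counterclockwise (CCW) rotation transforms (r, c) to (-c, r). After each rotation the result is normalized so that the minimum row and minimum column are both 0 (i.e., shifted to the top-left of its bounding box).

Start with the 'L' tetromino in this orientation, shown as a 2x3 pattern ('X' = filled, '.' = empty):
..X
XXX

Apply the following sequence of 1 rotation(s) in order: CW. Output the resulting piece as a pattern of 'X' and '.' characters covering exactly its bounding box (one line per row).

Start:
..X
XXX
After rotation 1 (CW):
X.
X.
XX

Answer: X.
X.
XX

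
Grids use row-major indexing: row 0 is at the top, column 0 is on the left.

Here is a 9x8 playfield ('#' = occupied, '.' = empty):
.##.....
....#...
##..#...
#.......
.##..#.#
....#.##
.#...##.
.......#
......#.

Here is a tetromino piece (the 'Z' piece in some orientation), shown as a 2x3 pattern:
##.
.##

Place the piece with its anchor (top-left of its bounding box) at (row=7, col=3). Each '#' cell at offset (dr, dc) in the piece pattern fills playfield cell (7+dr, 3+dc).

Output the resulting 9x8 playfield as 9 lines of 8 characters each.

Fill (7+0,3+0) = (7,3)
Fill (7+0,3+1) = (7,4)
Fill (7+1,3+1) = (8,4)
Fill (7+1,3+2) = (8,5)

Answer: .##.....
....#...
##..#...
#.......
.##..#.#
....#.##
.#...##.
...##..#
....###.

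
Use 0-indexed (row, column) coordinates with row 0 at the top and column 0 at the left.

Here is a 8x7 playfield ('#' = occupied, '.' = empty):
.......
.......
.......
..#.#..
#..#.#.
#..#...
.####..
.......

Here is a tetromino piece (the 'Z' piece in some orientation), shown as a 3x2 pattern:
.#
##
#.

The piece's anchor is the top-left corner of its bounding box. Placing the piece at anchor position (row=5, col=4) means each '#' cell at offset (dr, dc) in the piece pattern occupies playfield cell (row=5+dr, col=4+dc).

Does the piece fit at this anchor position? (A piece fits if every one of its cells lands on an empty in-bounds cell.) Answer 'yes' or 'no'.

Check each piece cell at anchor (5, 4):
  offset (0,1) -> (5,5): empty -> OK
  offset (1,0) -> (6,4): occupied ('#') -> FAIL
  offset (1,1) -> (6,5): empty -> OK
  offset (2,0) -> (7,4): empty -> OK
All cells valid: no

Answer: no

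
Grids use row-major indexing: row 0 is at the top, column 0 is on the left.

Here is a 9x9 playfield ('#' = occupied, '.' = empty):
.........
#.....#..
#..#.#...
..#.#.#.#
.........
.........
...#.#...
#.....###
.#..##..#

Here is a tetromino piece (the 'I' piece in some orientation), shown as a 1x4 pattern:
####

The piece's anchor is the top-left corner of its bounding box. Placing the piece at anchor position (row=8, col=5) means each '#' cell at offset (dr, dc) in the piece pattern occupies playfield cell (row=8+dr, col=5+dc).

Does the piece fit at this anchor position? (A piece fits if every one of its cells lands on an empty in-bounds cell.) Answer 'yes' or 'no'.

Answer: no

Derivation:
Check each piece cell at anchor (8, 5):
  offset (0,0) -> (8,5): occupied ('#') -> FAIL
  offset (0,1) -> (8,6): empty -> OK
  offset (0,2) -> (8,7): empty -> OK
  offset (0,3) -> (8,8): occupied ('#') -> FAIL
All cells valid: no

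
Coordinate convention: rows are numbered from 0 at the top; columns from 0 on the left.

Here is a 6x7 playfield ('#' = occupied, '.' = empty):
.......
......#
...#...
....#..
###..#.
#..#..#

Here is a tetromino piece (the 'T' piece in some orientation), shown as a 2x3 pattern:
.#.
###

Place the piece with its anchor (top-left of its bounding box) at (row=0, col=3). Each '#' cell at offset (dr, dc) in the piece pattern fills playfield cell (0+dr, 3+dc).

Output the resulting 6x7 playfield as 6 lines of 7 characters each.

Answer: ....#..
...####
...#...
....#..
###..#.
#..#..#

Derivation:
Fill (0+0,3+1) = (0,4)
Fill (0+1,3+0) = (1,3)
Fill (0+1,3+1) = (1,4)
Fill (0+1,3+2) = (1,5)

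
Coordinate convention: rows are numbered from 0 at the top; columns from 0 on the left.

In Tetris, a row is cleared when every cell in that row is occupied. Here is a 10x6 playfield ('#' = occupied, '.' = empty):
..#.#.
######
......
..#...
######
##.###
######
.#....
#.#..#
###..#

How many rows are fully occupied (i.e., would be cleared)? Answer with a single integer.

Check each row:
  row 0: 4 empty cells -> not full
  row 1: 0 empty cells -> FULL (clear)
  row 2: 6 empty cells -> not full
  row 3: 5 empty cells -> not full
  row 4: 0 empty cells -> FULL (clear)
  row 5: 1 empty cell -> not full
  row 6: 0 empty cells -> FULL (clear)
  row 7: 5 empty cells -> not full
  row 8: 3 empty cells -> not full
  row 9: 2 empty cells -> not full
Total rows cleared: 3

Answer: 3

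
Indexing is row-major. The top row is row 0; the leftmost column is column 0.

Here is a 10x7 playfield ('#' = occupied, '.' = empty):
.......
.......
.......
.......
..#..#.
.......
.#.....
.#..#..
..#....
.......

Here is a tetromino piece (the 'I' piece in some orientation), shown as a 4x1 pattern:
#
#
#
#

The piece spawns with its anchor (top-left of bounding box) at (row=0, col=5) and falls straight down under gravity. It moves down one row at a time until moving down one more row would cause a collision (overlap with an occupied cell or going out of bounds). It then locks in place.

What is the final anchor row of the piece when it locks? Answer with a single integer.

Spawn at (row=0, col=5). Try each row:
  row 0: fits
  row 1: blocked -> lock at row 0

Answer: 0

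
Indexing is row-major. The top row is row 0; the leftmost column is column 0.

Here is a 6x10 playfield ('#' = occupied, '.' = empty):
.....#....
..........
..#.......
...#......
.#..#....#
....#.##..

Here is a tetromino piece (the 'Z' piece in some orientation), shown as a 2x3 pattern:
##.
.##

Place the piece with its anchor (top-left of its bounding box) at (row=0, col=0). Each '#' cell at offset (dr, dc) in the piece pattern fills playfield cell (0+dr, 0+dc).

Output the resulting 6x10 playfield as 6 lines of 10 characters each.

Answer: ##...#....
.##.......
..#.......
...#......
.#..#....#
....#.##..

Derivation:
Fill (0+0,0+0) = (0,0)
Fill (0+0,0+1) = (0,1)
Fill (0+1,0+1) = (1,1)
Fill (0+1,0+2) = (1,2)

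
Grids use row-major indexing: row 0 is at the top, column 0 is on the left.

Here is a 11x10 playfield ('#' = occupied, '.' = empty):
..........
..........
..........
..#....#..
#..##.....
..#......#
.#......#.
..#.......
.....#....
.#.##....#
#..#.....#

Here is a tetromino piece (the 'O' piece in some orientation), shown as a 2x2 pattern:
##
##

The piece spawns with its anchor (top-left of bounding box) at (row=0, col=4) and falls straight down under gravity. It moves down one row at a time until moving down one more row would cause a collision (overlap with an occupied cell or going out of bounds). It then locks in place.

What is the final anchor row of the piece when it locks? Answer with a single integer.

Answer: 2

Derivation:
Spawn at (row=0, col=4). Try each row:
  row 0: fits
  row 1: fits
  row 2: fits
  row 3: blocked -> lock at row 2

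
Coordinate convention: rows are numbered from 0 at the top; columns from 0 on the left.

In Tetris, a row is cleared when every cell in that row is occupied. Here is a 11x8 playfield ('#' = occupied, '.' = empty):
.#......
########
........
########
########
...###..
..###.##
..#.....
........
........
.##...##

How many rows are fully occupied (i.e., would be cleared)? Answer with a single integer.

Check each row:
  row 0: 7 empty cells -> not full
  row 1: 0 empty cells -> FULL (clear)
  row 2: 8 empty cells -> not full
  row 3: 0 empty cells -> FULL (clear)
  row 4: 0 empty cells -> FULL (clear)
  row 5: 5 empty cells -> not full
  row 6: 3 empty cells -> not full
  row 7: 7 empty cells -> not full
  row 8: 8 empty cells -> not full
  row 9: 8 empty cells -> not full
  row 10: 4 empty cells -> not full
Total rows cleared: 3

Answer: 3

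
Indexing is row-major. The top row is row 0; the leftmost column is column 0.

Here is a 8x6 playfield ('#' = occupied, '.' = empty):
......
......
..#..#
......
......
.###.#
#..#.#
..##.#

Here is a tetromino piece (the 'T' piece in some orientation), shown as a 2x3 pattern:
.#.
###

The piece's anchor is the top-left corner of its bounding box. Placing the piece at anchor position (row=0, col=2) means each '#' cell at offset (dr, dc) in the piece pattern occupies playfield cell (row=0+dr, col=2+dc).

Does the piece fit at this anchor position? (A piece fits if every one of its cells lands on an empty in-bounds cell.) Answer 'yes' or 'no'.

Answer: yes

Derivation:
Check each piece cell at anchor (0, 2):
  offset (0,1) -> (0,3): empty -> OK
  offset (1,0) -> (1,2): empty -> OK
  offset (1,1) -> (1,3): empty -> OK
  offset (1,2) -> (1,4): empty -> OK
All cells valid: yes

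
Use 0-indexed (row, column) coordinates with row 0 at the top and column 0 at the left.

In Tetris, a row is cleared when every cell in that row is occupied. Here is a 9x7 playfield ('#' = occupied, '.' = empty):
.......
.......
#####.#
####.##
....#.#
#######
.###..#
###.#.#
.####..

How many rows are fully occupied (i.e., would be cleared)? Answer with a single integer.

Answer: 1

Derivation:
Check each row:
  row 0: 7 empty cells -> not full
  row 1: 7 empty cells -> not full
  row 2: 1 empty cell -> not full
  row 3: 1 empty cell -> not full
  row 4: 5 empty cells -> not full
  row 5: 0 empty cells -> FULL (clear)
  row 6: 3 empty cells -> not full
  row 7: 2 empty cells -> not full
  row 8: 3 empty cells -> not full
Total rows cleared: 1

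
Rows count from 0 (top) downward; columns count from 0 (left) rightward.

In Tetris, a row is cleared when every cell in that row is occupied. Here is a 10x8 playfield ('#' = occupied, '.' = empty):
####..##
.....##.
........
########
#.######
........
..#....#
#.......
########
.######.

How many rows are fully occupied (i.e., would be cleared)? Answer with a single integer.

Check each row:
  row 0: 2 empty cells -> not full
  row 1: 6 empty cells -> not full
  row 2: 8 empty cells -> not full
  row 3: 0 empty cells -> FULL (clear)
  row 4: 1 empty cell -> not full
  row 5: 8 empty cells -> not full
  row 6: 6 empty cells -> not full
  row 7: 7 empty cells -> not full
  row 8: 0 empty cells -> FULL (clear)
  row 9: 2 empty cells -> not full
Total rows cleared: 2

Answer: 2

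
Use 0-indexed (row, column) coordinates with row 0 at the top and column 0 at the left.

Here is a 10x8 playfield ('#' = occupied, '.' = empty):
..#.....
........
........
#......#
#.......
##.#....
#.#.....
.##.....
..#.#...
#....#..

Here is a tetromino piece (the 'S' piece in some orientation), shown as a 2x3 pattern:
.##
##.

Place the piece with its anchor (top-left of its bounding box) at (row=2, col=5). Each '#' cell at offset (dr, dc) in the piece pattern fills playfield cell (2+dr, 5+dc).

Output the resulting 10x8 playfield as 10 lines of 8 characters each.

Answer: ..#.....
........
......##
#....###
#.......
##.#....
#.#.....
.##.....
..#.#...
#....#..

Derivation:
Fill (2+0,5+1) = (2,6)
Fill (2+0,5+2) = (2,7)
Fill (2+1,5+0) = (3,5)
Fill (2+1,5+1) = (3,6)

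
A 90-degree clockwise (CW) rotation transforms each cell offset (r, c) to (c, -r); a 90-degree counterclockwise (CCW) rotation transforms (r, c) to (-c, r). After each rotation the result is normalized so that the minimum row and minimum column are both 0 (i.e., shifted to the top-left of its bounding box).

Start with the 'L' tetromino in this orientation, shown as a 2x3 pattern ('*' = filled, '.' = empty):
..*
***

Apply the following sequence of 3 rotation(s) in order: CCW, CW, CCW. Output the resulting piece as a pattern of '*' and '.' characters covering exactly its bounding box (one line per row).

Start:
..*
***
After rotation 1 (CCW):
**
.*
.*
After rotation 2 (CW):
..*
***
After rotation 3 (CCW):
**
.*
.*

Answer: **
.*
.*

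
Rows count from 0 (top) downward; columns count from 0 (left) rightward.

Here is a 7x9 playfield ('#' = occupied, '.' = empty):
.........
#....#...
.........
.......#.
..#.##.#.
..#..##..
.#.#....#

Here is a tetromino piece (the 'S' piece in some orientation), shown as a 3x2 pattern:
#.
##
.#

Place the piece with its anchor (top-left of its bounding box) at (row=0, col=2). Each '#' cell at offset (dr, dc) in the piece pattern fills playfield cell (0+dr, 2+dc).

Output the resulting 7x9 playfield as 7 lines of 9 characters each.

Answer: ..#......
#.##.#...
...#.....
.......#.
..#.##.#.
..#..##..
.#.#....#

Derivation:
Fill (0+0,2+0) = (0,2)
Fill (0+1,2+0) = (1,2)
Fill (0+1,2+1) = (1,3)
Fill (0+2,2+1) = (2,3)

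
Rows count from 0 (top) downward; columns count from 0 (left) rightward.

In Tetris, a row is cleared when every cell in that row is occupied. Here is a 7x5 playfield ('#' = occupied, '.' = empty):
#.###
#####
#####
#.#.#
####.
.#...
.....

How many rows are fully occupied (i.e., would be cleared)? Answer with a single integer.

Check each row:
  row 0: 1 empty cell -> not full
  row 1: 0 empty cells -> FULL (clear)
  row 2: 0 empty cells -> FULL (clear)
  row 3: 2 empty cells -> not full
  row 4: 1 empty cell -> not full
  row 5: 4 empty cells -> not full
  row 6: 5 empty cells -> not full
Total rows cleared: 2

Answer: 2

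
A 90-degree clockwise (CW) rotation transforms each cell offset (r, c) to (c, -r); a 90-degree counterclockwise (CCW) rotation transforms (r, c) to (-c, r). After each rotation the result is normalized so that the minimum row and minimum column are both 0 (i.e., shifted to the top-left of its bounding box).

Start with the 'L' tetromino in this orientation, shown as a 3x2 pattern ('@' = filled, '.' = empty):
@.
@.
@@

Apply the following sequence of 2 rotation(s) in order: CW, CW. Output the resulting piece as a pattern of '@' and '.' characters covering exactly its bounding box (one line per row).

Start:
@.
@.
@@
After rotation 1 (CW):
@@@
@..
After rotation 2 (CW):
@@
.@
.@

Answer: @@
.@
.@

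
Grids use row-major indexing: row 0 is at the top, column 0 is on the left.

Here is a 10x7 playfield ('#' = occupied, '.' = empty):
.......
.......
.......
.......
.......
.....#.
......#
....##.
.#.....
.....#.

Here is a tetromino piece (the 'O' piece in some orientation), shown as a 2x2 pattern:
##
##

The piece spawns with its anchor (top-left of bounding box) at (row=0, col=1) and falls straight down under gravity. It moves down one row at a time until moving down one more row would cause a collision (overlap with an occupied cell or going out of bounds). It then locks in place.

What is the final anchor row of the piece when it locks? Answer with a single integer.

Spawn at (row=0, col=1). Try each row:
  row 0: fits
  row 1: fits
  row 2: fits
  row 3: fits
  row 4: fits
  row 5: fits
  row 6: fits
  row 7: blocked -> lock at row 6

Answer: 6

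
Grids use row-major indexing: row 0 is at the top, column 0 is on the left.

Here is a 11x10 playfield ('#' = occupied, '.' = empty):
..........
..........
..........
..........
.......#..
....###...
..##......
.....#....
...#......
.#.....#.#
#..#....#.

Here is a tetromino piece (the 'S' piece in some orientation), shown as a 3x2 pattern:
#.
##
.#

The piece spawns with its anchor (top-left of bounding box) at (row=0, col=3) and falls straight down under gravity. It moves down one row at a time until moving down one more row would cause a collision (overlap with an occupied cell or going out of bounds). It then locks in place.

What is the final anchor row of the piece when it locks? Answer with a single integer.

Spawn at (row=0, col=3). Try each row:
  row 0: fits
  row 1: fits
  row 2: fits
  row 3: blocked -> lock at row 2

Answer: 2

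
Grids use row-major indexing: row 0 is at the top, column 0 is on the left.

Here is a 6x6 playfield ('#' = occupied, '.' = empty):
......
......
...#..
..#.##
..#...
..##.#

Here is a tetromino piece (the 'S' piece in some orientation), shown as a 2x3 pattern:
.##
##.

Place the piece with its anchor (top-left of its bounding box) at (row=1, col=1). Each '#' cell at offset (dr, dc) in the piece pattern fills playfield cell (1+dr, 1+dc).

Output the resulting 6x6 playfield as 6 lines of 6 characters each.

Answer: ......
..##..
.###..
..#.##
..#...
..##.#

Derivation:
Fill (1+0,1+1) = (1,2)
Fill (1+0,1+2) = (1,3)
Fill (1+1,1+0) = (2,1)
Fill (1+1,1+1) = (2,2)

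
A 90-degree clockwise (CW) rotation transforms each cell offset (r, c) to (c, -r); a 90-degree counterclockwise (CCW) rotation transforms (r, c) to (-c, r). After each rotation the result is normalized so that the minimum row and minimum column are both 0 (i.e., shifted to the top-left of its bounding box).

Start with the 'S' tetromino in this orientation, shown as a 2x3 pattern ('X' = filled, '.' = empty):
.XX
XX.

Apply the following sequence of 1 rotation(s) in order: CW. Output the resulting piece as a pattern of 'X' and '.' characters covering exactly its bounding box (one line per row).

Answer: X.
XX
.X

Derivation:
Start:
.XX
XX.
After rotation 1 (CW):
X.
XX
.X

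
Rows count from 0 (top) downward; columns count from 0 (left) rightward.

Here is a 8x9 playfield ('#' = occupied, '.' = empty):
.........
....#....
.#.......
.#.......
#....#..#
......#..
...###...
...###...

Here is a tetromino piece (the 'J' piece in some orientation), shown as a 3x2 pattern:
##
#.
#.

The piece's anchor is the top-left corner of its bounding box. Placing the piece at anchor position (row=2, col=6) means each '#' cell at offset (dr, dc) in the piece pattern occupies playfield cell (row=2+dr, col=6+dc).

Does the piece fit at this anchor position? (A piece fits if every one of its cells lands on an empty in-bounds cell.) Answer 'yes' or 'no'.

Check each piece cell at anchor (2, 6):
  offset (0,0) -> (2,6): empty -> OK
  offset (0,1) -> (2,7): empty -> OK
  offset (1,0) -> (3,6): empty -> OK
  offset (2,0) -> (4,6): empty -> OK
All cells valid: yes

Answer: yes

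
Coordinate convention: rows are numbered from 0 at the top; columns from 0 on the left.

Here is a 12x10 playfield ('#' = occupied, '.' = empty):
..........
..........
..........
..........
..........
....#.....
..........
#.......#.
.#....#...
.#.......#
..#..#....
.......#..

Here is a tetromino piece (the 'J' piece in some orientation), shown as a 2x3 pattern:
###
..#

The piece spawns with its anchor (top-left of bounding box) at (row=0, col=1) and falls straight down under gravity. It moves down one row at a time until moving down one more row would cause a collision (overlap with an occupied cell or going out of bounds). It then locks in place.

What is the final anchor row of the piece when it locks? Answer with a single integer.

Answer: 7

Derivation:
Spawn at (row=0, col=1). Try each row:
  row 0: fits
  row 1: fits
  row 2: fits
  row 3: fits
  row 4: fits
  row 5: fits
  row 6: fits
  row 7: fits
  row 8: blocked -> lock at row 7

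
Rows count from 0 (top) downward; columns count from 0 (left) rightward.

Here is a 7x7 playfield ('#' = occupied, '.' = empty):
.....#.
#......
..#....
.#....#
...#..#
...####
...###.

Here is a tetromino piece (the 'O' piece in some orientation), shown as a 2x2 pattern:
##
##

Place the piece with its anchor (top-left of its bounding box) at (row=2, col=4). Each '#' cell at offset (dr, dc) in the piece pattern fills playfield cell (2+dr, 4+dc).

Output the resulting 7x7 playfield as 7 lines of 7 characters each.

Fill (2+0,4+0) = (2,4)
Fill (2+0,4+1) = (2,5)
Fill (2+1,4+0) = (3,4)
Fill (2+1,4+1) = (3,5)

Answer: .....#.
#......
..#.##.
.#..###
...#..#
...####
...###.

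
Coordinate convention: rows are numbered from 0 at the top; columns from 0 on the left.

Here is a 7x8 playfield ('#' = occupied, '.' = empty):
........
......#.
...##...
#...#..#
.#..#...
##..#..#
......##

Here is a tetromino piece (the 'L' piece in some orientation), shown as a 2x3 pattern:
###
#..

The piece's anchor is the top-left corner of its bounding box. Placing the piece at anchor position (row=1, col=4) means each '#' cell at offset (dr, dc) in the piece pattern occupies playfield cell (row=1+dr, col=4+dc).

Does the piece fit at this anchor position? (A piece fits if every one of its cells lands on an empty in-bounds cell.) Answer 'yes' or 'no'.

Check each piece cell at anchor (1, 4):
  offset (0,0) -> (1,4): empty -> OK
  offset (0,1) -> (1,5): empty -> OK
  offset (0,2) -> (1,6): occupied ('#') -> FAIL
  offset (1,0) -> (2,4): occupied ('#') -> FAIL
All cells valid: no

Answer: no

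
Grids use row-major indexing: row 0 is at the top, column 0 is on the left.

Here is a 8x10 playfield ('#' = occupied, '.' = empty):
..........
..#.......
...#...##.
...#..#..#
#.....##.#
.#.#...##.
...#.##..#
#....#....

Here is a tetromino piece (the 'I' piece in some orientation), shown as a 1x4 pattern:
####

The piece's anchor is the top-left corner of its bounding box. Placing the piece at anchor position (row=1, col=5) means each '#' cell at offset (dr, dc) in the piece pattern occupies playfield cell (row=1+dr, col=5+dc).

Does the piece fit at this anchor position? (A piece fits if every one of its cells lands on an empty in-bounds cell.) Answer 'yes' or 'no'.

Check each piece cell at anchor (1, 5):
  offset (0,0) -> (1,5): empty -> OK
  offset (0,1) -> (1,6): empty -> OK
  offset (0,2) -> (1,7): empty -> OK
  offset (0,3) -> (1,8): empty -> OK
All cells valid: yes

Answer: yes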